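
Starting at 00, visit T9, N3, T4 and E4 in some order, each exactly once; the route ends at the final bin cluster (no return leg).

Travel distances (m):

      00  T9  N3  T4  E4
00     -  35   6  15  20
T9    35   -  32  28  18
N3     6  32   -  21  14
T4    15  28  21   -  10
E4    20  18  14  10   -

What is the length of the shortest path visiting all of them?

There are 4! = 24 possible orderings.
00 → T9 → N3 → T4 → E4: 35+32+21+10 = 98
00 → T9 → N3 → E4 → T4: 35+32+14+10 = 91
00 → T9 → T4 → N3 → E4: 35+28+21+14 = 98
00 → T9 → T4 → E4 → N3: 35+28+10+14 = 87
00 → T9 → E4 → N3 → T4: 35+18+14+21 = 88
00 → T9 → E4 → T4 → N3: 35+18+10+21 = 84
00 → N3 → T9 → T4 → E4: 6+32+28+10 = 76
00 → N3 → T9 → E4 → T4: 6+32+18+10 = 66
00 → N3 → T4 → T9 → E4: 6+21+28+18 = 73
00 → N3 → T4 → E4 → T9: 6+21+10+18 = 55
00 → N3 → E4 → T9 → T4: 6+14+18+28 = 66
00 → N3 → E4 → T4 → T9: 6+14+10+28 = 58
00 → T4 → T9 → N3 → E4: 15+28+32+14 = 89
00 → T4 → T9 → E4 → N3: 15+28+18+14 = 75
… (10 more)
The minimum is 55.
One shortest path: 00 → N3 → T4 → E4 → T9.

55 m — the minimum one-way total.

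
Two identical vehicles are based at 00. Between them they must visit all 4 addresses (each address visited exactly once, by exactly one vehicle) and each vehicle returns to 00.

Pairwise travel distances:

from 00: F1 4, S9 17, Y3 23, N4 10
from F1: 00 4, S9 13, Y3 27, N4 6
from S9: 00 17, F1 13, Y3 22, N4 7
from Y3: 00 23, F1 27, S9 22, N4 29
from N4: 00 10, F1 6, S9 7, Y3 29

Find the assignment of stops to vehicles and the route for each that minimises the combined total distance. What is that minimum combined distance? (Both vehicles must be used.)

Minimum combined distance: 70.

There are 2^3 − 1 = 7 ways to divide the 4 stops into two non-empty groups. For each, the best each vehicle can do is its own shortest tour through its group:
  {F1} + {S9, Y3, N4}: 8 + 62 = 70
  {S9} + {F1, Y3, N4}: 34 + 62 = 96
  {F1, S9} + {Y3, N4}: 34 + 62 = 96
  {Y3} + {F1, S9, N4}: 46 + 34 = 80
  {F1, Y3} + {S9, N4}: 54 + 34 = 88
  {S9, Y3} + {F1, N4}: 62 + 20 = 82
  … (7 splits in total)
Best: vehicle 1 00 → F1 → 00 = 8; vehicle 2 00 → Y3 → S9 → N4 → 00 = 62; combined 70.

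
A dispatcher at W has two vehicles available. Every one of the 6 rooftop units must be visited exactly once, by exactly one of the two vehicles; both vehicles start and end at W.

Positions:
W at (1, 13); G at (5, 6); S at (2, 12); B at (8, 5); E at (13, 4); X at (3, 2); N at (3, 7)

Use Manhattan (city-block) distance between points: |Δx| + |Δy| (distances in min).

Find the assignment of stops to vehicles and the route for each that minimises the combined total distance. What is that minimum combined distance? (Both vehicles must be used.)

Try each way of splitting the stops between the two vehicles (each non-empty) and, for each split, find the best tour for each vehicle:
  {G} + {S, B, E, X, N}: 22 + 46 = 68
  {S} + {G, B, E, X, N}: 4 + 46 = 50
  {G, S} + {B, E, X, N}: 22 + 46 = 68
  {B} + {G, S, E, X, N}: 30 + 46 = 76
  {G, B} + {S, E, X, N}: 30 + 46 = 76
  {S, B} + {G, E, X, N}: 30 + 46 = 76
  … (31 splits in total)
Best: vehicle 1 W → S → W = 4; vehicle 2 W → G → B → E → X → N → W = 46; combined 50.

Minimum combined distance: 50 min.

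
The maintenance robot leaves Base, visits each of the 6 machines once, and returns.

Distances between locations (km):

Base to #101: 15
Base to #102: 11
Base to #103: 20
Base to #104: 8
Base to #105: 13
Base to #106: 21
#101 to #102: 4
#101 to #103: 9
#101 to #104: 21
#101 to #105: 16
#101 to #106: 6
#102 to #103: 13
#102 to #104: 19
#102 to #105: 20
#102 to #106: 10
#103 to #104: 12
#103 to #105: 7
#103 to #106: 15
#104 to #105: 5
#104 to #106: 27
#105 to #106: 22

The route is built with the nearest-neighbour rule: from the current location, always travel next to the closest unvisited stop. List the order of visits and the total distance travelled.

From Base: distances to unvisited — #104=8, #102=11, #105=13, #101=15, #103=20, #106=21. Nearest is #104 (8).
From #104: distances to unvisited — #105=5, #103=12, #102=19, #101=21, #106=27. Nearest is #105 (5).
From #105: distances to unvisited — #103=7, #101=16, #102=20, #106=22. Nearest is #103 (7).
From #103: distances to unvisited — #101=9, #102=13, #106=15. Nearest is #101 (9).
From #101: distances to unvisited — #102=4, #106=6. Nearest is #102 (4).
From #102: distances to unvisited — #106=10. Nearest is #106 (10).
Return #106→Base: 21.
Total = 8 + 5 + 7 + 9 + 4 + 10 + 21 = 64.

64 km along Base → #104 → #105 → #103 → #101 → #102 → #106 → Base.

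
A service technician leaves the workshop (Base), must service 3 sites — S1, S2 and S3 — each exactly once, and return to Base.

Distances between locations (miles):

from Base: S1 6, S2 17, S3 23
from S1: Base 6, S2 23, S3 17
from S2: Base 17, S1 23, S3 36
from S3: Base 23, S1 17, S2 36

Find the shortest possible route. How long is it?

Shortest round trip = 76 miles.

With 3 stops there are 3!/2 = 3 distinct round trips (a route and its reverse cost the same).
Base→S1→S2→S3→Base: 6+23+36+23 = 88
Base→S1→S3→S2→Base: 6+17+36+17 = 76
Base→S2→S1→S3→Base: 17+23+17+23 = 80
The minimum is 76.
One optimal route: Base → S1 → S3 → S2 → Base (or its reverse).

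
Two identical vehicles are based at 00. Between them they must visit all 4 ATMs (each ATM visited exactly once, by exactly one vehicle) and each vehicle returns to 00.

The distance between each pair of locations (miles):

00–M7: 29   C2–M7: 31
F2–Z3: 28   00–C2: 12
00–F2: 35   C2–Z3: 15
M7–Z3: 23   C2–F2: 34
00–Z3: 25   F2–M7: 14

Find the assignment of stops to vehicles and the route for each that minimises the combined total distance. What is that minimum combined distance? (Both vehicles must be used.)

There are 2^3 − 1 = 7 ways to divide the 4 stops into two non-empty groups. For each, the best each vehicle can do is its own shortest tour through its group:
  {C2} + {F2, M7, Z3}: 24 + 96 = 120
  {F2} + {C2, M7, Z3}: 70 + 79 = 149
  {C2, F2} + {M7, Z3}: 81 + 77 = 158
  {M7} + {C2, F2, Z3}: 58 + 90 = 148
  {C2, M7} + {F2, Z3}: 72 + 88 = 160
  {F2, M7} + {C2, Z3}: 78 + 52 = 130
  … (7 splits in total)
Best: vehicle 1 00 → C2 → 00 = 24; vehicle 2 00 → M7 → F2 → Z3 → 00 = 96; combined 120.

Minimum combined distance: 120 miles.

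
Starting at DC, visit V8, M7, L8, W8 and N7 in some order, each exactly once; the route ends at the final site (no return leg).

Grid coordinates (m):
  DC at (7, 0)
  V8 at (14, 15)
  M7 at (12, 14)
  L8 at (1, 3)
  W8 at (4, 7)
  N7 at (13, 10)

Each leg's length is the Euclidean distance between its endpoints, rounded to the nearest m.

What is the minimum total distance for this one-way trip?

Minimum one-way distance = 27 m.

There are 5! = 120 possible orderings.
DC - V8 - M7 - L8 - W8 - N7: 17+2+16+5+9 = 49
DC - V8 - M7 - L8 - N7 - W8: 17+2+16+14+9 = 58
DC - V8 - M7 - W8 - L8 - N7: 17+2+11+5+14 = 49
DC - V8 - M7 - W8 - N7 - L8: 17+2+11+9+14 = 53
DC - V8 - M7 - N7 - L8 - W8: 17+2+4+14+5 = 42
DC - V8 - M7 - N7 - W8 - L8: 17+2+4+9+5 = 37
DC - V8 - L8 - M7 - W8 - N7: 17+18+16+11+9 = 71
DC - V8 - L8 - M7 - N7 - W8: 17+18+16+4+9 = 64
DC - V8 - L8 - W8 - M7 - N7: 17+18+5+11+4 = 55
DC - V8 - L8 - W8 - N7 - M7: 17+18+5+9+4 = 53
DC - V8 - L8 - N7 - M7 - W8: 17+18+14+4+11 = 64
DC - V8 - L8 - N7 - W8 - M7: 17+18+14+9+11 = 69
DC - V8 - W8 - M7 - L8 - N7: 17+13+11+16+14 = 71
DC - V8 - W8 - M7 - N7 - L8: 17+13+11+4+14 = 59
… (106 more)
DC - L8 - W8 - N7 - M7 - V8: 7+5+9+4+2 = 27  ← best
The minimum is 27.
One shortest path: DC → L8 → W8 → N7 → M7 → V8.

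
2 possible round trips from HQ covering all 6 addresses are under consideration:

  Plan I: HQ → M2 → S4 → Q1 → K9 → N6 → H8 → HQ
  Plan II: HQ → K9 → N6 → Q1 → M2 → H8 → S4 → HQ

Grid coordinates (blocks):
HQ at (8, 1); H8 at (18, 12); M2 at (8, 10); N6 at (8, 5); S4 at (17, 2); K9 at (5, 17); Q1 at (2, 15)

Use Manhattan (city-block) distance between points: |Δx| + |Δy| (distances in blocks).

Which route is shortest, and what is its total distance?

94 blocks — Plan II is the shortest.

Plan I: 9 + 17 + 28 + 5 + 15 + 17 + 21 = 112
Plan II: 19 + 15 + 16 + 11 + 12 + 11 + 10 = 94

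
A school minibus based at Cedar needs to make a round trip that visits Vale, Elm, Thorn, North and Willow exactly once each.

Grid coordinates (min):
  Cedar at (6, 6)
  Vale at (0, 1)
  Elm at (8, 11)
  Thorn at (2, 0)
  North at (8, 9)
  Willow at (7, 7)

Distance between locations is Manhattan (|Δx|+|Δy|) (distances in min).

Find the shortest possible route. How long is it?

Minimum total distance: 38 min.

Cedar → Vale → Elm → Thorn → North → Willow → Cedar: 11+18+17+15+3+2 = 66
Cedar → Vale → Elm → Thorn → Willow → North → Cedar: 11+18+17+12+3+5 = 66
Cedar → Vale → Elm → North → Thorn → Willow → Cedar: 11+18+2+15+12+2 = 60
Cedar → Vale → Elm → North → Willow → Thorn → Cedar: 11+18+2+3+12+10 = 56
Cedar → Vale → Elm → Willow → Thorn → North → Cedar: 11+18+5+12+15+5 = 66
Cedar → Vale → Elm → Willow → North → Thorn → Cedar: 11+18+5+3+15+10 = 62
Cedar → Vale → Thorn → Elm → North → Willow → Cedar: 11+3+17+2+3+2 = 38
Cedar → Vale → Thorn → Elm → Willow → North → Cedar: 11+3+17+5+3+5 = 44
Cedar → Vale → Thorn → North → Elm → Willow → Cedar: 11+3+15+2+5+2 = 38
Cedar → Vale → Thorn → North → Willow → Elm → Cedar: 11+3+15+3+5+7 = 44
Cedar → Vale → Thorn → Willow → Elm → North → Cedar: 11+3+12+5+2+5 = 38
Cedar → Vale → Thorn → Willow → North → Elm → Cedar: 11+3+12+3+2+7 = 38
Cedar → Vale → North → Elm → Thorn → Willow → Cedar: 11+16+2+17+12+2 = 60
Cedar → Vale → North → Elm → Willow → Thorn → Cedar: 11+16+2+5+12+10 = 56
… (46 more)
The minimum is 38.
One optimal route: Cedar → Vale → Thorn → Elm → North → Willow → Cedar (or its reverse).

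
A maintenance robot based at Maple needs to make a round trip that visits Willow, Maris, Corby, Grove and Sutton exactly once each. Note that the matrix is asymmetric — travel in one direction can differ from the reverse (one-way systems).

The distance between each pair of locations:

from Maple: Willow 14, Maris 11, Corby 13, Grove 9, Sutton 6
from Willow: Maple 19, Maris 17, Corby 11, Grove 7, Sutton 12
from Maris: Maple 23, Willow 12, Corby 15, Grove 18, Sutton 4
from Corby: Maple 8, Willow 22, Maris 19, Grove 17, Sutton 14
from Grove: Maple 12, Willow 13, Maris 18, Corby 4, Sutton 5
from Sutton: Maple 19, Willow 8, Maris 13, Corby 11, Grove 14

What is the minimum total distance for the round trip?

42 — the shortest possible round trip.

Maple→Willow→Maris→Corby→Grove→Sutton→Maple: 14+17+15+17+5+19 = 87
Maple→Willow→Maris→Corby→Sutton→Grove→Maple: 14+17+15+14+14+12 = 86
Maple→Willow→Maris→Grove→Corby→Sutton→Maple: 14+17+18+4+14+19 = 86
Maple→Willow→Maris→Grove→Sutton→Corby→Maple: 14+17+18+5+11+8 = 73
Maple→Willow→Maris→Sutton→Corby→Grove→Maple: 14+17+4+11+17+12 = 75
Maple→Willow→Maris→Sutton→Grove→Corby→Maple: 14+17+4+14+4+8 = 61
Maple→Willow→Corby→Maris→Grove→Sutton→Maple: 14+11+19+18+5+19 = 86
Maple→Willow→Corby→Maris→Sutton→Grove→Maple: 14+11+19+4+14+12 = 74
Maple→Willow→Corby→Grove→Maris→Sutton→Maple: 14+11+17+18+4+19 = 83
Maple→Willow→Corby→Grove→Sutton→Maris→Maple: 14+11+17+5+13+23 = 83
Maple→Willow→Corby→Sutton→Maris→Grove→Maple: 14+11+14+13+18+12 = 82
Maple→Willow→Corby→Sutton→Grove→Maris→Maple: 14+11+14+14+18+23 = 94
Maple→Willow→Grove→Maris→Corby→Sutton→Maple: 14+7+18+15+14+19 = 87
Maple→Willow→Grove→Maris→Sutton→Corby→Maple: 14+7+18+4+11+8 = 62
… (106 more)
Maple→Maris→Sutton→Willow→Grove→Corby→Maple: 11+4+8+7+4+8 = 42  ← best
The minimum is 42.
One optimal route: Maple → Maris → Sutton → Willow → Grove → Corby → Maple.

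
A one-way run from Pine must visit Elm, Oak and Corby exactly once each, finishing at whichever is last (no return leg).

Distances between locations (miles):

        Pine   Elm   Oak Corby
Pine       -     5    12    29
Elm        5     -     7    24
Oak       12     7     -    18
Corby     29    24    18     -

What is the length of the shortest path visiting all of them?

Minimum one-way distance = 30 miles.

There are 3! = 6 possible orderings.
Pine → Elm → Oak → Corby: 5+7+18 = 30
Pine → Elm → Corby → Oak: 5+24+18 = 47
Pine → Oak → Elm → Corby: 12+7+24 = 43
Pine → Oak → Corby → Elm: 12+18+24 = 54
Pine → Corby → Elm → Oak: 29+24+7 = 60
Pine → Corby → Oak → Elm: 29+18+7 = 54
The minimum is 30.
One shortest path: Pine → Elm → Oak → Corby.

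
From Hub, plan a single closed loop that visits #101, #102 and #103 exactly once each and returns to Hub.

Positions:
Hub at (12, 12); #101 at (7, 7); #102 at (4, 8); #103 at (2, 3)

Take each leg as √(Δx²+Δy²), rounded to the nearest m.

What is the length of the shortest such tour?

Shortest round trip = 27 m.

There are 3 distinct closed tours to check (reversals are equivalent).
Hub-#101-#102-#103-Hub: 7+3+5+13 = 28
Hub-#101-#103-#102-Hub: 7+6+5+9 = 27
Hub-#102-#101-#103-Hub: 9+3+6+13 = 31
The minimum is 27.
One optimal route: Hub → #101 → #103 → #102 → Hub (or its reverse).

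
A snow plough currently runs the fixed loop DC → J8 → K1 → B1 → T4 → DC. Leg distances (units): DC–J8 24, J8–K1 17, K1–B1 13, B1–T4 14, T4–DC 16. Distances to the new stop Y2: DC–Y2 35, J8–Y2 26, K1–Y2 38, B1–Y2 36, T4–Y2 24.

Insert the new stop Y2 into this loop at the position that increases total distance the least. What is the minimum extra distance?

Insertion cost between consecutive stops i–j is d(i,Y2) + d(Y2,j) − d(i,j):
  between DC and J8: 35 + 26 − 24 = 37
  between J8 and K1: 26 + 38 − 17 = 47
  between K1 and B1: 38 + 36 − 13 = 61
  between B1 and T4: 36 + 24 − 14 = 46
  between T4 and DC: 24 + 35 − 16 = 43
Cheapest insertion is between DC and J8, adding 37.
New total = 84 + 37 = 121.

Minimum extra distance: 37, inserting Y2 between DC and J8.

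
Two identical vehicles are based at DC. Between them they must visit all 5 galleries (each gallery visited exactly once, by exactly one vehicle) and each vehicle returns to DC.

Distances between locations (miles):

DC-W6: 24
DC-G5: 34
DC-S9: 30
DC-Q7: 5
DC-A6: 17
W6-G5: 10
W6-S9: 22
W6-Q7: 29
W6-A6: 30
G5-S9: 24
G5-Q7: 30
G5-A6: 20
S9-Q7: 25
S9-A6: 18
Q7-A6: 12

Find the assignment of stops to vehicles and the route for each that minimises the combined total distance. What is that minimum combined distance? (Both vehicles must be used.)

Check every non-empty split of the stops between the two vehicles; for each half take its own optimal tour:
  {W6} + {G5, S9, Q7, A6}: 48 + 91 = 139
  {G5} + {W6, S9, Q7, A6}: 68 + 81 = 149
  {W6, G5} + {S9, Q7, A6}: 68 + 65 = 133
  {S9} + {W6, G5, Q7, A6}: 60 + 71 = 131
  {W6, S9} + {G5, Q7, A6}: 76 + 71 = 147
  {G5, S9} + {W6, Q7, A6}: 88 + 71 = 159
  … (15 splits in total)
  {Q7} + {W6, G5, S9, A6}: 10 + 93 = 103  ← best
Best: vehicle 1 DC → Q7 → DC = 10; vehicle 2 DC → W6 → G5 → S9 → A6 → DC = 93; combined 103.

103 miles — the smallest possible combined total.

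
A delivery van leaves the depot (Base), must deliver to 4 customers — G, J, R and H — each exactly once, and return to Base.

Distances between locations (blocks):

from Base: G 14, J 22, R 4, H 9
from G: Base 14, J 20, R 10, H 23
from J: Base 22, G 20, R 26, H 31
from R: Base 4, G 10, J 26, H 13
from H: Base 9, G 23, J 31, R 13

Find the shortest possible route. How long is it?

Base-G-J-R-H-Base: 14+20+26+13+9 = 82
Base-G-J-H-R-Base: 14+20+31+13+4 = 82
Base-G-R-J-H-Base: 14+10+26+31+9 = 90
Base-G-R-H-J-Base: 14+10+13+31+22 = 90
Base-G-H-J-R-Base: 14+23+31+26+4 = 98
Base-G-H-R-J-Base: 14+23+13+26+22 = 98
Base-J-G-R-H-Base: 22+20+10+13+9 = 74
Base-J-G-H-R-Base: 22+20+23+13+4 = 82
Base-J-R-G-H-Base: 22+26+10+23+9 = 90
Base-J-H-G-R-Base: 22+31+23+10+4 = 90
Base-R-G-J-H-Base: 4+10+20+31+9 = 74
Base-R-J-G-H-Base: 4+26+20+23+9 = 82
The minimum is 74.
One optimal route: Base → J → G → R → H → Base (or its reverse).

74 blocks — the shortest possible round trip.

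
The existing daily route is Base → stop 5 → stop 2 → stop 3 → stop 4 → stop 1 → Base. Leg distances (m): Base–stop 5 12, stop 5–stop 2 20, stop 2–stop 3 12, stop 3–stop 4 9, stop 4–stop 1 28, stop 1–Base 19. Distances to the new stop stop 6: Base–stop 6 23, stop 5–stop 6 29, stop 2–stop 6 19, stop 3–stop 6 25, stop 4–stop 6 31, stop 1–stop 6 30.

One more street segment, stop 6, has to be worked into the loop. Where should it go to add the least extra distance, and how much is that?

Insertion cost between consecutive stops i–j is d(i,stop 6) + d(stop 6,j) − d(i,j):
  between Base and stop 5: 23 + 29 − 12 = 40
  between stop 5 and stop 2: 29 + 19 − 20 = 28
  between stop 2 and stop 3: 19 + 25 − 12 = 32
  between stop 3 and stop 4: 25 + 31 − 9 = 47
  between stop 4 and stop 1: 31 + 30 − 28 = 33
  between stop 1 and Base: 30 + 23 − 19 = 34
Cheapest insertion is between stop 5 and stop 2, adding 28.
New total = 100 + 28 = 128.

Minimum extra distance: 28 m, inserting stop 6 between stop 5 and stop 2.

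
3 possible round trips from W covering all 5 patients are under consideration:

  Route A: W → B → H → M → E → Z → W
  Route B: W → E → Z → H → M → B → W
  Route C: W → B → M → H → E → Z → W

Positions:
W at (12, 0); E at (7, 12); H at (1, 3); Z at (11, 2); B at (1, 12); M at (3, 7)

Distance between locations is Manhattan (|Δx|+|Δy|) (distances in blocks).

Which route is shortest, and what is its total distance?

Route A: 23 + 9 + 6 + 9 + 14 + 3 = 64
Route B: 17 + 14 + 11 + 6 + 7 + 23 = 78
Route C: 23 + 7 + 6 + 15 + 14 + 3 = 68

Shortest is Route A, total 64 blocks.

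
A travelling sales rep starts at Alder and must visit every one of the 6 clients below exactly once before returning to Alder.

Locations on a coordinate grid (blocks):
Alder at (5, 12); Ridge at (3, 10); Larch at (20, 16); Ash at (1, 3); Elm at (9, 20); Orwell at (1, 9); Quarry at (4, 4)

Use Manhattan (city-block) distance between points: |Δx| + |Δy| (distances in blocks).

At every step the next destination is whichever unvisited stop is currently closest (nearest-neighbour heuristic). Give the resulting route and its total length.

At Alder the remaining stops are Ridge 4, Orwell 7, Quarry 9, Elm 12, Ash 13, Larch 19; go to Ridge.
At Ridge the remaining stops are Orwell 3, Quarry 7, Ash 9, Elm 16, Larch 23; go to Orwell.
At Orwell the remaining stops are Ash 6, Quarry 8, Elm 19, Larch 26; go to Ash.
At Ash the remaining stops are Quarry 4, Elm 25, Larch 32; go to Quarry.
At Quarry the remaining stops are Elm 21, Larch 28; go to Elm.
At Elm the remaining stops are Larch 15; go to Larch.
Return Larch→Alder: 19.
Total = 4 + 3 + 6 + 4 + 21 + 15 + 19 = 72.

72 blocks along Alder → Ridge → Orwell → Ash → Quarry → Elm → Larch → Alder.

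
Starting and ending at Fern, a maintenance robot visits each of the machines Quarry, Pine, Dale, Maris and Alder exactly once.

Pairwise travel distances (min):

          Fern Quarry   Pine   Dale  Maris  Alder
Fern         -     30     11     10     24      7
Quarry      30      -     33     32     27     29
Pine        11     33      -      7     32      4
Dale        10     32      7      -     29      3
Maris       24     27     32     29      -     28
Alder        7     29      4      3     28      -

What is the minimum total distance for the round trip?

101 min — the shortest possible round trip.

With 5 stops there are 5!/2 = 60 distinct round trips (a route and its reverse cost the same).
Fern→Quarry→Pine→Dale→Maris→Alder→Fern: 30+33+7+29+28+7 = 134
Fern→Quarry→Pine→Dale→Alder→Maris→Fern: 30+33+7+3+28+24 = 125
Fern→Quarry→Pine→Maris→Dale→Alder→Fern: 30+33+32+29+3+7 = 134
Fern→Quarry→Pine→Maris→Alder→Dale→Fern: 30+33+32+28+3+10 = 136
Fern→Quarry→Pine→Alder→Dale→Maris→Fern: 30+33+4+3+29+24 = 123
Fern→Quarry→Pine→Alder→Maris→Dale→Fern: 30+33+4+28+29+10 = 134
Fern→Quarry→Dale→Pine→Maris→Alder→Fern: 30+32+7+32+28+7 = 136
Fern→Quarry→Dale→Pine→Alder→Maris→Fern: 30+32+7+4+28+24 = 125
Fern→Quarry→Dale→Maris→Pine→Alder→Fern: 30+32+29+32+4+7 = 134
Fern→Quarry→Dale→Maris→Alder→Pine→Fern: 30+32+29+28+4+11 = 134
Fern→Quarry→Dale→Alder→Pine→Maris→Fern: 30+32+3+4+32+24 = 125
Fern→Quarry→Dale→Alder→Maris→Pine→Fern: 30+32+3+28+32+11 = 136
Fern→Quarry→Maris→Pine→Dale→Alder→Fern: 30+27+32+7+3+7 = 106
Fern→Quarry→Maris→Pine→Alder→Dale→Fern: 30+27+32+4+3+10 = 106
… (46 more)
Fern→Pine→Dale→Alder→Quarry→Maris→Fern: 11+7+3+29+27+24 = 101  ← best
The minimum is 101.
One optimal route: Fern → Pine → Dale → Alder → Quarry → Maris → Fern (or its reverse).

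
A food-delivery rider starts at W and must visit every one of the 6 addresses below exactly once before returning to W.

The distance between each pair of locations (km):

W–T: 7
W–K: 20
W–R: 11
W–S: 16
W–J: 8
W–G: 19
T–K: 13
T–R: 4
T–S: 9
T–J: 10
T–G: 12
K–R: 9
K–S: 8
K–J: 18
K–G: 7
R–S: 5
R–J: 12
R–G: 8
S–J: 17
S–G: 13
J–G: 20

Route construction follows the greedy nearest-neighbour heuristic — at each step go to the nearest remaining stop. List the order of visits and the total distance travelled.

From W: distances to unvisited — T=7, J=8, R=11, S=16, G=19, K=20. Nearest is T (7).
From T: distances to unvisited — R=4, S=9, J=10, G=12, K=13. Nearest is R (4).
From R: distances to unvisited — S=5, G=8, K=9, J=12. Nearest is S (5).
From S: distances to unvisited — K=8, G=13, J=17. Nearest is K (8).
From K: distances to unvisited — G=7, J=18. Nearest is G (7).
From G: distances to unvisited — J=20. Nearest is J (20).
Return J→W: 8.
Total = 7 + 4 + 5 + 8 + 7 + 20 + 8 = 59.

Total distance 59 km via the nearest-neighbour route W → T → R → S → K → G → J → W.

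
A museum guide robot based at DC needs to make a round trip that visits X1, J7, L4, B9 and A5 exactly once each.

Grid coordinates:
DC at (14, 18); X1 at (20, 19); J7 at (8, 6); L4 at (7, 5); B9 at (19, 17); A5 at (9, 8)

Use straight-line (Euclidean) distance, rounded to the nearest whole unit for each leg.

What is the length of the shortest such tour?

There are 60 distinct closed tours to check (reversals are equivalent).
DC → X1 → J7 → L4 → B9 → A5 → DC: 6+18+1+17+13+11 = 66
DC → X1 → J7 → L4 → A5 → B9 → DC: 6+18+1+4+13+5 = 47
DC → X1 → J7 → B9 → L4 → A5 → DC: 6+18+16+17+4+11 = 72
DC → X1 → J7 → B9 → A5 → L4 → DC: 6+18+16+13+4+15 = 72
DC → X1 → J7 → A5 → L4 → B9 → DC: 6+18+2+4+17+5 = 52
DC → X1 → J7 → A5 → B9 → L4 → DC: 6+18+2+13+17+15 = 71
DC → X1 → L4 → J7 → B9 → A5 → DC: 6+19+1+16+13+11 = 66
DC → X1 → L4 → J7 → A5 → B9 → DC: 6+19+1+2+13+5 = 46
DC → X1 → L4 → B9 → J7 → A5 → DC: 6+19+17+16+2+11 = 71
DC → X1 → L4 → B9 → A5 → J7 → DC: 6+19+17+13+2+13 = 70
DC → X1 → L4 → A5 → J7 → B9 → DC: 6+19+4+2+16+5 = 52
DC → X1 → L4 → A5 → B9 → J7 → DC: 6+19+4+13+16+13 = 71
DC → X1 → B9 → J7 → L4 → A5 → DC: 6+2+16+1+4+11 = 40
DC → X1 → B9 → J7 → A5 → L4 → DC: 6+2+16+2+4+15 = 45
… (46 more)
DC → X1 → B9 → L4 → J7 → A5 → DC: 6+2+17+1+2+11 = 39  ← best
The minimum is 39.
One optimal route: DC → X1 → B9 → L4 → J7 → A5 → DC (or its reverse).

Shortest round trip = 39.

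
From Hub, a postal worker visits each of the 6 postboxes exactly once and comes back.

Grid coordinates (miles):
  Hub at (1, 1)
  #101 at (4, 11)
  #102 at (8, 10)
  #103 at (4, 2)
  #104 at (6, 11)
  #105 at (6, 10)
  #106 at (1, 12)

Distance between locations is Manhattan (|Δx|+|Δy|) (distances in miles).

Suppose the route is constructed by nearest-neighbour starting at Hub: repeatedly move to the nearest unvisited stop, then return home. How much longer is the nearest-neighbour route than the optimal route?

Hub: #103=4, #106=11, #101=13, #105=14, #104=15, #102=16 ⇒ #103
#103: #101=9, #105=10, #104=11, #102=12, #106=13 ⇒ #101
#101: #104=2, #105=3, #106=4, #102=5 ⇒ #104
#104: #105=1, #102=3, #106=6 ⇒ #105
#105: #102=2, #106=7 ⇒ #102
#102: #106=9 ⇒ #106
NN route Hub → #103 → #101 → #104 → #105 → #102 → #106 → Hub costs 38.
Optimal: Hub → #103 → #102 → #105 → #104 → #101 → #106 → Hub costs 36 (by enumerating all 360 distinct tours).
Excess = 38 − 36 = 2.

The nearest-neighbour route is 2 miles longer than optimal.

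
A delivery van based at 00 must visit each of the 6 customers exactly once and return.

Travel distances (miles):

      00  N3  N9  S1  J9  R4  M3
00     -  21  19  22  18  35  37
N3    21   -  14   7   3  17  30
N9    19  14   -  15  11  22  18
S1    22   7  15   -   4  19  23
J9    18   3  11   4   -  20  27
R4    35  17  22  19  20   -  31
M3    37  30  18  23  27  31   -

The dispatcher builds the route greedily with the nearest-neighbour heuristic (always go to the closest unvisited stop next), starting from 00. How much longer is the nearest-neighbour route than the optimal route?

13 miles longer than the optimal tour.

00: J9=18, N9=19, N3=21, S1=22, R4=35, M3=37 ⇒ J9
J9: N3=3, S1=4, N9=11, R4=20, M3=27 ⇒ N3
N3: S1=7, N9=14, R4=17, M3=30 ⇒ S1
S1: N9=15, R4=19, M3=23 ⇒ N9
N9: M3=18, R4=22 ⇒ M3
M3: R4=31 ⇒ R4
NN route 00 → J9 → N3 → S1 → N9 → M3 → R4 → 00 costs 127.
Optimal: 00 → N9 → M3 → R4 → N3 → S1 → J9 → 00 costs 114 (by enumerating all 360 distinct tours).
Excess = 127 − 114 = 13.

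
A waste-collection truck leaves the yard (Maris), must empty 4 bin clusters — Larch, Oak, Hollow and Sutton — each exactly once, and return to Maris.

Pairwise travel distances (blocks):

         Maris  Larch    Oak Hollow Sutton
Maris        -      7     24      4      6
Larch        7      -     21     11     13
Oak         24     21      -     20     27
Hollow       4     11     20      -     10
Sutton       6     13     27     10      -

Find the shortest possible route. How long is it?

With 4 stops there are 4!/2 = 12 distinct round trips (a route and its reverse cost the same).
Maris-Larch-Oak-Hollow-Sutton-Maris: 7+21+20+10+6 = 64
Maris-Larch-Oak-Sutton-Hollow-Maris: 7+21+27+10+4 = 69
Maris-Larch-Hollow-Oak-Sutton-Maris: 7+11+20+27+6 = 71
Maris-Larch-Hollow-Sutton-Oak-Maris: 7+11+10+27+24 = 79
Maris-Larch-Sutton-Oak-Hollow-Maris: 7+13+27+20+4 = 71
Maris-Larch-Sutton-Hollow-Oak-Maris: 7+13+10+20+24 = 74
Maris-Oak-Larch-Hollow-Sutton-Maris: 24+21+11+10+6 = 72
Maris-Oak-Larch-Sutton-Hollow-Maris: 24+21+13+10+4 = 72
Maris-Oak-Hollow-Larch-Sutton-Maris: 24+20+11+13+6 = 74
Maris-Oak-Sutton-Larch-Hollow-Maris: 24+27+13+11+4 = 79
Maris-Hollow-Larch-Oak-Sutton-Maris: 4+11+21+27+6 = 69
Maris-Hollow-Oak-Larch-Sutton-Maris: 4+20+21+13+6 = 64
The minimum is 64.
One optimal route: Maris → Larch → Oak → Hollow → Sutton → Maris (or its reverse).

64 blocks — the shortest possible round trip.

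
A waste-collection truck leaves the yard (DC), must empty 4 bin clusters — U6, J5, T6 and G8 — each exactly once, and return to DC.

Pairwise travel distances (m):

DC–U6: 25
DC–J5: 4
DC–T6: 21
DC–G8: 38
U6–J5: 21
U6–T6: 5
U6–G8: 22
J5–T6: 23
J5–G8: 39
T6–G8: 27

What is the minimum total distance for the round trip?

Shortest round trip = 91 m.

With 4 stops there are 4!/2 = 12 distinct round trips (a route and its reverse cost the same).
DC-U6-J5-T6-G8-DC: 25+21+23+27+38 = 134
DC-U6-J5-G8-T6-DC: 25+21+39+27+21 = 133
DC-U6-T6-J5-G8-DC: 25+5+23+39+38 = 130
DC-U6-T6-G8-J5-DC: 25+5+27+39+4 = 100
DC-U6-G8-J5-T6-DC: 25+22+39+23+21 = 130
DC-U6-G8-T6-J5-DC: 25+22+27+23+4 = 101
DC-J5-U6-T6-G8-DC: 4+21+5+27+38 = 95
DC-J5-U6-G8-T6-DC: 4+21+22+27+21 = 95
DC-J5-T6-U6-G8-DC: 4+23+5+22+38 = 92
DC-J5-G8-U6-T6-DC: 4+39+22+5+21 = 91
DC-T6-U6-J5-G8-DC: 21+5+21+39+38 = 124
DC-T6-J5-U6-G8-DC: 21+23+21+22+38 = 125
The minimum is 91.
One optimal route: DC → J5 → G8 → U6 → T6 → DC (or its reverse).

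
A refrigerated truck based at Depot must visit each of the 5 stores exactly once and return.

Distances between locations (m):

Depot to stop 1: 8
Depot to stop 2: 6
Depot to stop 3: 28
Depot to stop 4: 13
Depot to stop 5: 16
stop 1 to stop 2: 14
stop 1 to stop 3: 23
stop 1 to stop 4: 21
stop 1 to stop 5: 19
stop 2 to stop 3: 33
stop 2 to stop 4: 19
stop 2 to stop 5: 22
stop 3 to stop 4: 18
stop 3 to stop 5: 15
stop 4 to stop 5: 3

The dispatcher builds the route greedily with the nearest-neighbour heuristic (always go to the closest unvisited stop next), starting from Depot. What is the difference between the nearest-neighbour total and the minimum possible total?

Depot: stop 2=6, stop 1=8, stop 4=13, stop 5=16, stop 3=28 ⇒ stop 2
stop 2: stop 1=14, stop 4=19, stop 5=22, stop 3=33 ⇒ stop 1
stop 1: stop 5=19, stop 4=21, stop 3=23 ⇒ stop 5
stop 5: stop 4=3, stop 3=15 ⇒ stop 4
stop 4: stop 3=18 ⇒ stop 3
NN route Depot → stop 2 → stop 1 → stop 5 → stop 4 → stop 3 → Depot costs 88.
Optimal: Depot → stop 1 → stop 3 → stop 5 → stop 4 → stop 2 → Depot costs 74 (by enumerating all 60 distinct tours).
Excess = 88 − 74 = 14.

14 m longer than the optimal tour.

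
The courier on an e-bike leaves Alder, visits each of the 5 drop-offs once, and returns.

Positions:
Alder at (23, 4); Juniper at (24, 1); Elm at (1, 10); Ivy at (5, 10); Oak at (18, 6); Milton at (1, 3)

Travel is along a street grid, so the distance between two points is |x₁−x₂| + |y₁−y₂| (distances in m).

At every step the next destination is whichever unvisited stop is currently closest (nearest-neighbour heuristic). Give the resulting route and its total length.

At Alder the remaining stops are Juniper 4, Oak 7, Milton 23, Ivy 24, Elm 28; go to Juniper.
At Juniper the remaining stops are Oak 11, Milton 25, Ivy 28, Elm 32; go to Oak.
At Oak the remaining stops are Ivy 17, Milton 20, Elm 21; go to Ivy.
At Ivy the remaining stops are Elm 4, Milton 11; go to Elm.
At Elm the remaining stops are Milton 7; go to Milton.
Return Milton→Alder: 23.
Total = 4 + 11 + 17 + 4 + 7 + 23 = 66.

Total distance 66 m via the nearest-neighbour route Alder → Juniper → Oak → Ivy → Elm → Milton → Alder.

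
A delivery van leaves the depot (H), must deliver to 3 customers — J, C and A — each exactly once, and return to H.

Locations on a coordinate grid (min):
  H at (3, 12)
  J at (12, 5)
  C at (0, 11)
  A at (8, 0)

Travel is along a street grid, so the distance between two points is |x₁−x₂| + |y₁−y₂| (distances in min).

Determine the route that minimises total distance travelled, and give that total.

Shortest round trip = 48 min.

With 3 stops there are 3!/2 = 3 distinct round trips (a route and its reverse cost the same).
H - J - C - A - H: 16+18+19+17 = 70
H - J - A - C - H: 16+9+19+4 = 48
H - C - J - A - H: 4+18+9+17 = 48
The minimum is 48.
One optimal route: H → J → A → C → H (or its reverse).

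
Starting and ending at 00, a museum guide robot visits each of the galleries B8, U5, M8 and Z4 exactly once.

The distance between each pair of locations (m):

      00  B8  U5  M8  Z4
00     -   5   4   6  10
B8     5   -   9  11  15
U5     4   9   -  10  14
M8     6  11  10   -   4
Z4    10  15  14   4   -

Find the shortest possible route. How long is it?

00 - B8 - U5 - M8 - Z4 - 00: 5+9+10+4+10 = 38
00 - B8 - U5 - Z4 - M8 - 00: 5+9+14+4+6 = 38
00 - B8 - M8 - U5 - Z4 - 00: 5+11+10+14+10 = 50
00 - B8 - M8 - Z4 - U5 - 00: 5+11+4+14+4 = 38
00 - B8 - Z4 - U5 - M8 - 00: 5+15+14+10+6 = 50
00 - B8 - Z4 - M8 - U5 - 00: 5+15+4+10+4 = 38
00 - U5 - B8 - M8 - Z4 - 00: 4+9+11+4+10 = 38
00 - U5 - B8 - Z4 - M8 - 00: 4+9+15+4+6 = 38
00 - U5 - M8 - B8 - Z4 - 00: 4+10+11+15+10 = 50
00 - U5 - Z4 - B8 - M8 - 00: 4+14+15+11+6 = 50
00 - M8 - B8 - U5 - Z4 - 00: 6+11+9+14+10 = 50
00 - M8 - U5 - B8 - Z4 - 00: 6+10+9+15+10 = 50
The minimum is 38.
One optimal route: 00 → B8 → U5 → M8 → Z4 → 00 (or its reverse).

Shortest round trip = 38 m.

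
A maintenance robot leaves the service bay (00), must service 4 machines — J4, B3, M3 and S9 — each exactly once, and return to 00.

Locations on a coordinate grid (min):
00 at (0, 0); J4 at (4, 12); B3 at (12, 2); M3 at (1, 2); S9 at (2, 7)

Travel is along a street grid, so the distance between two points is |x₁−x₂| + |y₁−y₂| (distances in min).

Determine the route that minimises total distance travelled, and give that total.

00 - J4 - B3 - M3 - S9 - 00: 16+18+11+6+9 = 60
00 - J4 - B3 - S9 - M3 - 00: 16+18+15+6+3 = 58
00 - J4 - M3 - B3 - S9 - 00: 16+13+11+15+9 = 64
00 - J4 - M3 - S9 - B3 - 00: 16+13+6+15+14 = 64
00 - J4 - S9 - B3 - M3 - 00: 16+7+15+11+3 = 52
00 - J4 - S9 - M3 - B3 - 00: 16+7+6+11+14 = 54
00 - B3 - J4 - M3 - S9 - 00: 14+18+13+6+9 = 60
00 - B3 - J4 - S9 - M3 - 00: 14+18+7+6+3 = 48
00 - B3 - M3 - J4 - S9 - 00: 14+11+13+7+9 = 54
00 - B3 - S9 - J4 - M3 - 00: 14+15+7+13+3 = 52
00 - M3 - J4 - B3 - S9 - 00: 3+13+18+15+9 = 58
00 - M3 - B3 - J4 - S9 - 00: 3+11+18+7+9 = 48
The minimum is 48.
One optimal route: 00 → B3 → J4 → S9 → M3 → 00 (or its reverse).

Minimum total distance: 48 min.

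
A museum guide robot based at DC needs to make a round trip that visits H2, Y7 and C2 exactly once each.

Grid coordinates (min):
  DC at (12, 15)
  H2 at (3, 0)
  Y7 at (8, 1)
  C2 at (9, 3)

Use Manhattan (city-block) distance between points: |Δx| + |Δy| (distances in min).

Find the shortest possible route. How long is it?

There are 3 distinct closed tours to check (reversals are equivalent).
DC-H2-Y7-C2-DC: 24+6+3+15 = 48
DC-H2-C2-Y7-DC: 24+9+3+18 = 54
DC-Y7-H2-C2-DC: 18+6+9+15 = 48
The minimum is 48.
One optimal route: DC → H2 → Y7 → C2 → DC (or its reverse).

Shortest round trip = 48 min.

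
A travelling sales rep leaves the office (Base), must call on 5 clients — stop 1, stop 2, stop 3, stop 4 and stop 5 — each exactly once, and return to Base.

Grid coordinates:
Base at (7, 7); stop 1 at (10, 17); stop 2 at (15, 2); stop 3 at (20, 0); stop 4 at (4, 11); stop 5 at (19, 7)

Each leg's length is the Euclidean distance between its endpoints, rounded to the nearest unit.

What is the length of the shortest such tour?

There are 60 distinct closed tours to check (reversals are equivalent).
Base→stop 1→stop 2→stop 3→stop 4→stop 5→Base: 10+16+5+19+16+12 = 78
Base→stop 1→stop 2→stop 3→stop 5→stop 4→Base: 10+16+5+7+16+5 = 59
Base→stop 1→stop 2→stop 4→stop 3→stop 5→Base: 10+16+14+19+7+12 = 78
Base→stop 1→stop 2→stop 4→stop 5→stop 3→Base: 10+16+14+16+7+15 = 78
Base→stop 1→stop 2→stop 5→stop 3→stop 4→Base: 10+16+6+7+19+5 = 63
Base→stop 1→stop 2→stop 5→stop 4→stop 3→Base: 10+16+6+16+19+15 = 82
Base→stop 1→stop 3→stop 2→stop 4→stop 5→Base: 10+20+5+14+16+12 = 77
Base→stop 1→stop 3→stop 2→stop 5→stop 4→Base: 10+20+5+6+16+5 = 62
Base→stop 1→stop 3→stop 4→stop 2→stop 5→Base: 10+20+19+14+6+12 = 81
Base→stop 1→stop 3→stop 4→stop 5→stop 2→Base: 10+20+19+16+6+9 = 80
Base→stop 1→stop 3→stop 5→stop 2→stop 4→Base: 10+20+7+6+14+5 = 62
Base→stop 1→stop 3→stop 5→stop 4→stop 2→Base: 10+20+7+16+14+9 = 76
Base→stop 1→stop 4→stop 2→stop 3→stop 5→Base: 10+8+14+5+7+12 = 56
Base→stop 1→stop 4→stop 2→stop 5→stop 3→Base: 10+8+14+6+7+15 = 60
… (46 more)
Base→stop 2→stop 3→stop 5→stop 1→stop 4→Base: 9+5+7+13+8+5 = 47  ← best
The minimum is 47.
One optimal route: Base → stop 2 → stop 3 → stop 5 → stop 1 → stop 4 → Base (or its reverse).

47 — the shortest possible round trip.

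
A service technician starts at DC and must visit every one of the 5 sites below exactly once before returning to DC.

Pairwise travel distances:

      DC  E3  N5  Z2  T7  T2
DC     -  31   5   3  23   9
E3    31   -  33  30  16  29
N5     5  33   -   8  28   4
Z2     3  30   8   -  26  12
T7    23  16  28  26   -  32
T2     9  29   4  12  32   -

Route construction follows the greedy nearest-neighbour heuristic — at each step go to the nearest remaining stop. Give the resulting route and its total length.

Total distance 83 via the nearest-neighbour route DC → Z2 → N5 → T2 → E3 → T7 → DC.

At DC the remaining stops are Z2 3, N5 5, T2 9, T7 23, E3 31; go to Z2.
At Z2 the remaining stops are N5 8, T2 12, T7 26, E3 30; go to N5.
At N5 the remaining stops are T2 4, T7 28, E3 33; go to T2.
At T2 the remaining stops are E3 29, T7 32; go to E3.
At E3 the remaining stops are T7 16; go to T7.
Return T7→DC: 23.
Total = 3 + 8 + 4 + 29 + 16 + 23 = 83.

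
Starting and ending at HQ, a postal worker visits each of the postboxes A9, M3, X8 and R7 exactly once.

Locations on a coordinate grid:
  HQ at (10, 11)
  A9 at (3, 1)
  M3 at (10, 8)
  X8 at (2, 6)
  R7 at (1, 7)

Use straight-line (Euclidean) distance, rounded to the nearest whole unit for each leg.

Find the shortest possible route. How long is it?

29 — the shortest possible round trip.

HQ - A9 - M3 - X8 - R7 - HQ: 12+10+8+1+10 = 41
HQ - A9 - M3 - R7 - X8 - HQ: 12+10+9+1+9 = 41
HQ - A9 - X8 - M3 - R7 - HQ: 12+5+8+9+10 = 44
HQ - A9 - X8 - R7 - M3 - HQ: 12+5+1+9+3 = 30
HQ - A9 - R7 - M3 - X8 - HQ: 12+6+9+8+9 = 44
HQ - A9 - R7 - X8 - M3 - HQ: 12+6+1+8+3 = 30
HQ - M3 - A9 - X8 - R7 - HQ: 3+10+5+1+10 = 29
HQ - M3 - A9 - R7 - X8 - HQ: 3+10+6+1+9 = 29
HQ - M3 - X8 - A9 - R7 - HQ: 3+8+5+6+10 = 32
HQ - M3 - R7 - A9 - X8 - HQ: 3+9+6+5+9 = 32
HQ - X8 - A9 - M3 - R7 - HQ: 9+5+10+9+10 = 43
HQ - X8 - M3 - A9 - R7 - HQ: 9+8+10+6+10 = 43
The minimum is 29.
One optimal route: HQ → M3 → A9 → X8 → R7 → HQ (or its reverse).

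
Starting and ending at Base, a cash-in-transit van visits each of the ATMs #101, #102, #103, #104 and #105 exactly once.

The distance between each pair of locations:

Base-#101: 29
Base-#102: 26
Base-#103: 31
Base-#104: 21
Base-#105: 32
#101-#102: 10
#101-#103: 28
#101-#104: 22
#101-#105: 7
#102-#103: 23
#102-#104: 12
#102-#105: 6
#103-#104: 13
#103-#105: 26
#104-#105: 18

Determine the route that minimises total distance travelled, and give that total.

With 5 stops there are 5!/2 = 60 distinct round trips (a route and its reverse cost the same).
Base-#101-#102-#103-#104-#105-Base: 29+10+23+13+18+32 = 125
Base-#101-#102-#103-#105-#104-Base: 29+10+23+26+18+21 = 127
Base-#101-#102-#104-#103-#105-Base: 29+10+12+13+26+32 = 122
Base-#101-#102-#104-#105-#103-Base: 29+10+12+18+26+31 = 126
Base-#101-#102-#105-#103-#104-Base: 29+10+6+26+13+21 = 105
Base-#101-#102-#105-#104-#103-Base: 29+10+6+18+13+31 = 107
Base-#101-#103-#102-#104-#105-Base: 29+28+23+12+18+32 = 142
Base-#101-#103-#102-#105-#104-Base: 29+28+23+6+18+21 = 125
Base-#101-#103-#104-#102-#105-Base: 29+28+13+12+6+32 = 120
Base-#101-#103-#104-#105-#102-Base: 29+28+13+18+6+26 = 120
Base-#101-#103-#105-#102-#104-Base: 29+28+26+6+12+21 = 122
Base-#101-#103-#105-#104-#102-Base: 29+28+26+18+12+26 = 139
Base-#101-#104-#102-#103-#105-Base: 29+22+12+23+26+32 = 144
Base-#101-#104-#102-#105-#103-Base: 29+22+12+6+26+31 = 126
… (46 more)
Base-#101-#105-#102-#104-#103-Base: 29+7+6+12+13+31 = 98  ← best
The minimum is 98.
One optimal route: Base → #101 → #105 → #102 → #104 → #103 → Base (or its reverse).

98 — the shortest possible round trip.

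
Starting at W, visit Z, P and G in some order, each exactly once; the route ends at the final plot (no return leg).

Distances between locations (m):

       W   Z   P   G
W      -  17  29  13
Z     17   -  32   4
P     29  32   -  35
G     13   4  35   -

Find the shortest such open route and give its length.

Minimum one-way distance = 49 m.

There are 3! = 6 possible orderings.
W - Z - P - G: 17+32+35 = 84
W - Z - G - P: 17+4+35 = 56
W - P - Z - G: 29+32+4 = 65
W - P - G - Z: 29+35+4 = 68
W - G - Z - P: 13+4+32 = 49
W - G - P - Z: 13+35+32 = 80
The minimum is 49.
One shortest path: W → G → Z → P.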